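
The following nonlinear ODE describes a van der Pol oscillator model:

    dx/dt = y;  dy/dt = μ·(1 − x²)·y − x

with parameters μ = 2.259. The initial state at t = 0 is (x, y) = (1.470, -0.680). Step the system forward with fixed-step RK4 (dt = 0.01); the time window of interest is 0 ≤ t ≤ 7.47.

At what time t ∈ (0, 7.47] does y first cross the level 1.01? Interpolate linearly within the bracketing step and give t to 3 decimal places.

t = 4.738

t=0.000: state=(1.470, -0.680)
step 1 (dt=0.01): k1=(-0.680, 0.313), k2=(-0.678, 0.297), k3=(-0.679, 0.298), k4=(-0.677, 0.282); state += dt/6·(k1+2k2+2k3+k4)
t=0.010: state=(1.463, -0.677)
t=0.020: state=(1.456, -0.674)
t=0.030: state=(1.450, -0.672)
continuing one RK4 step at a time; state shown every 25 steps (Δt=0.25):
t=0.250: state=(1.303, -0.678)
t=0.500: state=(1.122, -0.788)
t=0.750: state=(0.898, -1.029)
t=1.000: state=(0.586, -1.528)
t=1.250: state=(0.087, -2.594)
t=1.500: state=(-0.761, -4.102)
t=1.750: state=(-1.688, -2.590)
t=2.000: state=(-2.010, -0.355)
t=2.250: state=(-2.013, 0.177)
t=2.500: state=(-1.954, 0.277)
t=2.750: state=(-1.880, 0.310)
t=3.000: state=(-1.799, 0.336)
t=3.250: state=(-1.712, 0.364)
t=3.500: state=(-1.617, 0.399)
t=3.750: state=(-1.511, 0.446)
t=4.000: state=(-1.392, 0.511)
t=4.250: state=(-1.253, 0.607)
t=4.500: state=(-1.084, 0.759)
t=4.730: state=(-0.884, 0.999)
next step: t=4.740: state=(-0.874, 1.013) — y has crossed 1.01
linear interpolation between t=4.730 (0.99906) and t=4.740 (1.01300) → t≈4.738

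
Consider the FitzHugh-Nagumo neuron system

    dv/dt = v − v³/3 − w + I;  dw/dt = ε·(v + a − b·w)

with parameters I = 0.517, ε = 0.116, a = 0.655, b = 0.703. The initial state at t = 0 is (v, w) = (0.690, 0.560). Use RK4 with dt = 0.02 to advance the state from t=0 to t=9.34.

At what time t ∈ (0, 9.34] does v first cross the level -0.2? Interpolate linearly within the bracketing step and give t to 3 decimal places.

t=0.000: state=(0.690, 0.560)
step 1 (dt=0.02): k1=(0.537, 0.110), k2=(0.539, 0.111), k3=(0.539, 0.111), k4=(0.541, 0.111); state += dt/6·(k1+2k2+2k3+k4)
t=0.020: state=(0.701, 0.562)
t=0.040: state=(0.712, 0.564)
t=0.060: state=(0.723, 0.567)
continuing one RK4 step at a time; state shown every 25 steps (Δt=0.5):
t=0.500: state=(0.970, 0.622)
t=1.000: state=(1.224, 0.697)
t=1.500: state=(1.390, 0.781)
t=2.000: state=(1.462, 0.869)
t=2.500: state=(1.470, 0.955)
t=3.000: state=(1.443, 1.037)
t=3.500: state=(1.396, 1.113)
t=4.000: state=(1.337, 1.184)
t=4.500: state=(1.270, 1.248)
t=5.000: state=(1.194, 1.305)
t=5.500: state=(1.107, 1.356)
t=6.000: state=(1.008, 1.399)
t=6.500: state=(0.890, 1.434)
t=7.000: state=(0.741, 1.461)
t=7.500: state=(0.542, 1.476)
t=8.000: state=(0.252, 1.478)
t=8.480: state=(-0.181, 1.459)
next step: t=8.500: state=(-0.203, 1.458) — v has crossed -0.2
linear interpolation between t=8.480 (-0.18056) and t=8.500 (-0.20318) → t≈8.497

t = 8.497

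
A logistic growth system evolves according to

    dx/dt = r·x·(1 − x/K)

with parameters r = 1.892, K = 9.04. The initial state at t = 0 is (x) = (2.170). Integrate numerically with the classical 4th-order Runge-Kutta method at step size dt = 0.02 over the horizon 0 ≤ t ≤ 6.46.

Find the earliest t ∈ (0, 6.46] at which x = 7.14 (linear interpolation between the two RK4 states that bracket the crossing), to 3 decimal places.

t = 1.309

t=0.000: state=(2.170)
step 1 (dt=0.02): k1=(3.120), k2=(3.151), k3=(3.151), k4=(3.181); state += dt/6·(k1+2k2+2k3+k4)
t=0.020: state=(2.233)
t=0.040: state=(2.297)
t=0.060: state=(2.363)
continuing one RK4 step at a time; state shown every 25 steps (Δt=0.5):
t=0.500: state=(4.055)
t=1.000: state=(6.119)
t=1.300: state=(7.115)
next step: t=1.320: state=(7.172) — x has crossed 7.14
linear interpolation between t=1.300 (7.11482) and t=1.320 (7.17154) → t≈1.309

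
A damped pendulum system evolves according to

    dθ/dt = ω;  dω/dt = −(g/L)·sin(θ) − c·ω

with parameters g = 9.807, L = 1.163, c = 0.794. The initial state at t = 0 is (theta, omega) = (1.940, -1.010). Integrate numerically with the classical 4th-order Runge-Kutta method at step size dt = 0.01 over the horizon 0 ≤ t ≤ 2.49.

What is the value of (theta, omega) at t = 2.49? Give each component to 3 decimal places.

(theta, omega) = (0.644, -0.648)

t=0.000: state=(1.940, -1.010)
step 1 (dt=0.01): k1=(-1.010, -7.062), k2=(-1.045, -7.050), k3=(-1.045, -7.050), k4=(-1.081, -7.038); state += dt/6·(k1+2k2+2k3+k4)
t=0.010: state=(1.930, -1.080)
t=0.020: state=(1.918, -1.151)
t=0.030: state=(1.907, -1.221)
continuing one RK4 step at a time; state shown every 10 steps (Δt=0.1):
t=0.100: state=(1.804, -1.705)
t=0.200: state=(1.600, -2.377)
t=0.300: state=(1.330, -2.999)
t=0.400: state=(1.003, -3.513)
t=0.500: state=(0.634, -3.834)
t=0.600: state=(0.246, -3.883)
t=0.700: state=(-0.132, -3.628)
t=0.800: state=(-0.471, -3.107)
t=0.900: state=(-0.747, -2.402)
t=1.000: state=(-0.948, -1.607)
t=1.100: state=(-1.068, -0.796)
t=1.200: state=(-1.109, -0.015)
t=1.300: state=(-1.073, 0.708)
t=1.400: state=(-0.970, 1.347)
t=1.500: state=(-0.808, 1.874)
t=1.600: state=(-0.600, 2.256)
t=1.700: state=(-0.363, 2.458)
t=1.800: state=(-0.115, 2.460)
t=1.900: state=(0.123, 2.267)
t=2.000: state=(0.333, 1.908)
t=2.100: state=(0.501, 1.430)
t=2.200: state=(0.617, 0.888)
t=2.300: state=(0.678, 0.328)
t=2.400: state=(0.683, -0.209)
t=2.490: state=(0.644, -0.648)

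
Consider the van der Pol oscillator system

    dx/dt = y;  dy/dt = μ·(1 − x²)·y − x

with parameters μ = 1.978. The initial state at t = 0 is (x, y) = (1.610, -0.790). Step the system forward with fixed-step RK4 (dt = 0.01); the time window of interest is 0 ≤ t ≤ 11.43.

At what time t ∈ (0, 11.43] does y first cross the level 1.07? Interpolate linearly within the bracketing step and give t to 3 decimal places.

t=0.000: state=(1.610, -0.790)
step 1 (dt=0.01): k1=(-0.790, 0.878), k2=(-0.786, 0.848), k3=(-0.786, 0.849), k4=(-0.782, 0.820); state += dt/6·(k1+2k2+2k3+k4)
t=0.010: state=(1.602, -0.782)
t=0.020: state=(1.594, -0.774)
t=0.030: state=(1.587, -0.766)
continuing one RK4 step at a time; state shown every 50 steps (Δt=0.5):
t=0.500: state=(1.249, -0.752)
t=1.000: state=(0.782, -1.223)
t=1.500: state=(-0.188, -3.007)
t=2.000: state=(-1.814, -1.764)
t=2.500: state=(-2.004, 0.220)
t=3.000: state=(-1.849, 0.358)
t=3.500: state=(-1.653, 0.431)
t=4.000: state=(-1.411, 0.551)
t=4.500: state=(-1.079, 0.813)
t=4.730: state=(-0.867, 1.058)
next step: t=4.740: state=(-0.856, 1.073) — y has crossed 1.07
linear interpolation between t=4.730 (1.05849) and t=4.740 (1.07254) → t≈4.738

t = 4.738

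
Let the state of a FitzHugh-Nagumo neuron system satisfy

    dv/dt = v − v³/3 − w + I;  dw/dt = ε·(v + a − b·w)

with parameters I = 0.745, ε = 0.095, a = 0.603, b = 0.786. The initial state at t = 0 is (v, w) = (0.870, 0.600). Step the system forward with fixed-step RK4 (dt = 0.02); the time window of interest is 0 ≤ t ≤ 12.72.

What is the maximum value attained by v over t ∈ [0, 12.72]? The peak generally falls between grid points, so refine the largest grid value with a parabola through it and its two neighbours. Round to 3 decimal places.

t=0.000: state=(0.870, 0.600)
step 1 (dt=0.02): k1=(0.795, 0.095), k2=(0.796, 0.096), k3=(0.796, 0.096), k4=(0.797, 0.097); state += dt/6·(k1+2k2+2k3+k4)
t=0.020: state=(0.886, 0.602)
t=0.040: state=(0.902, 0.604)
t=0.060: state=(0.918, 0.606)
continuing one RK4 step at a time; state shown every 25 steps (Δt=0.5):
t=0.500: state=(1.254, 0.656)
t=1.000: state=(1.520, 0.725)
t=1.500: state=(1.636, 0.801)
t=2.000: state=(1.662, 0.877)
t=2.500: state=(1.648, 0.950)
t=3.000: state=(1.618, 1.019)
t=3.500: state=(1.581, 1.085)
t=4.000: state=(1.542, 1.146)
t=4.500: state=(1.501, 1.203)
t=5.000: state=(1.458, 1.256)
t=5.500: state=(1.414, 1.305)
t=6.000: state=(1.369, 1.350)
t=6.500: state=(1.323, 1.392)
t=7.000: state=(1.274, 1.429)
t=7.500: state=(1.223, 1.463)
t=8.000: state=(1.169, 1.493)
t=8.500: state=(1.111, 1.520)
t=9.000: state=(1.047, 1.543)
t=9.500: state=(0.976, 1.562)
t=10.000: state=(0.896, 1.576)
t=10.500: state=(0.799, 1.586)
t=11.000: state=(0.680, 1.591)
t=11.500: state=(0.523, 1.589)
t=12.000: state=(0.299, 1.578)
t=12.500: state=(-0.043, 1.555)
t=12.720: state=(-0.251, 1.539)
largest grid value and its neighbours: v(1.980)=1.66194, v(2.000)=1.66197, v(2.020)=1.66194
parabola through these three points peaks at t≈2.000 with v≈1.66197

max v = 1.662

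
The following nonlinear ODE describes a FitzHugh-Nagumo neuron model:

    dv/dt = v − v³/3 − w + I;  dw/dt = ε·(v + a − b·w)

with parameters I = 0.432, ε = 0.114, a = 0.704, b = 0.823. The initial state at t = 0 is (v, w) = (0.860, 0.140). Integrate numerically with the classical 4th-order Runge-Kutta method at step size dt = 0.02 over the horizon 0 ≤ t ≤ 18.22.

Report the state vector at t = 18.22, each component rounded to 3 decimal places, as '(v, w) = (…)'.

t=0.000: state=(0.860, 0.140)
step 1 (dt=0.02): k1=(0.940, 0.165), k2=(0.941, 0.166), k3=(0.941, 0.166), k4=(0.941, 0.167); state += dt/6·(k1+2k2+2k3+k4)
t=0.020: state=(0.879, 0.143)
t=0.040: state=(0.898, 0.147)
t=0.060: state=(0.916, 0.150)
continuing one RK4 step at a time; state shown every 50 steps (Δt=1):
t=1.000: state=(1.582, 0.343)
t=2.000: state=(1.683, 0.570)
t=3.000: state=(1.599, 0.775)
t=4.000: state=(1.483, 0.950)
t=5.000: state=(1.354, 1.096)
t=6.000: state=(1.206, 1.214)
t=7.000: state=(1.026, 1.303)
t=8.000: state=(0.777, 1.362)
t=9.000: state=(0.343, 1.380)
t=10.000: state=(-0.662, 1.323)
t=11.000: state=(-1.837, 1.134)
t=12.000: state=(-1.947, 0.898)
t=13.000: state=(-1.878, 0.686)
t=14.000: state=(-1.801, 0.501)
t=15.000: state=(-1.725, 0.341)
t=16.000: state=(-1.649, 0.204)
t=17.000: state=(-1.575, 0.087)
t=18.000: state=(-1.503, -0.012)
t=18.220: state=(-1.487, -0.031)

(v, w) = (-1.487, -0.031)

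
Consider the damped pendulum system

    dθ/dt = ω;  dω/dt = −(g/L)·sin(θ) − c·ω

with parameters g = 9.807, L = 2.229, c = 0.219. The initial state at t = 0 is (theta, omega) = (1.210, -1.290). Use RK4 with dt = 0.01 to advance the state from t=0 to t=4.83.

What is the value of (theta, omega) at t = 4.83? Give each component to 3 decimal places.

(theta, omega) = (-0.687, 0.806)

t=0.000: state=(1.210, -1.290)
step 1 (dt=0.01): k1=(-1.290, -3.834), k2=(-1.309, -3.820), k3=(-1.309, -3.820), k4=(-1.328, -3.805); state += dt/6·(k1+2k2+2k3+k4)
t=0.010: state=(1.197, -1.328)
t=0.020: state=(1.183, -1.366)
t=0.030: state=(1.170, -1.404)
continuing one RK4 step at a time; state shown every 20 steps (Δt=0.2):
t=0.200: state=(0.880, -1.980)
t=0.400: state=(0.434, -2.421)
t=0.600: state=(-0.062, -2.474)
t=0.800: state=(-0.527, -2.114)
t=1.000: state=(-0.888, -1.459)
t=1.200: state=(-1.102, -0.669)
t=1.400: state=(-1.154, 0.143)
t=1.600: state=(-1.048, 0.909)
t=1.800: state=(-0.798, 1.560)
t=2.000: state=(-0.439, 1.993)
t=2.200: state=(-0.023, 2.104)
t=2.400: state=(0.379, 1.857)
t=2.600: state=(0.701, 1.330)
t=2.800: state=(0.901, 0.648)
t=3.000: state=(0.958, -0.075)
t=3.200: state=(0.873, -0.760)
t=3.400: state=(0.661, -1.330)
t=3.600: state=(0.355, -1.694)
t=3.800: state=(0.003, -1.774)
t=4.000: state=(-0.334, -1.552)
t=4.200: state=(-0.602, -1.092)
t=4.400: state=(-0.762, -0.496)
t=4.600: state=(-0.798, 0.137)
t=4.800: state=(-0.710, 0.726)
t=4.830: state=(-0.687, 0.806)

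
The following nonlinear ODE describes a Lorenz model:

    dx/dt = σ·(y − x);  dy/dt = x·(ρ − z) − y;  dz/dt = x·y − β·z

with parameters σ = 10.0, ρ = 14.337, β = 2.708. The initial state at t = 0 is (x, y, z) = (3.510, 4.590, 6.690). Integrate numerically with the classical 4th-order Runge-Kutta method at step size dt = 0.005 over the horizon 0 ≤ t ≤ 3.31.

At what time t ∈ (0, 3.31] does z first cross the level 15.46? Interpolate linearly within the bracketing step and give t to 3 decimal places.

t = 0.299

t=0.000: state=(3.510, 4.590, 6.690)
step 1 (dt=0.005): k1=(10.800, 22.251, -2.006), k2=(11.086, 22.420, -1.671), k3=(11.083, 22.422, -1.669), k4=(11.367, 22.592, -1.329); state += dt/6·(k1+2k2+2k3+k4)
t=0.005: state=(3.565, 4.702, 6.682)
t=0.010: state=(3.624, 4.816, 6.677)
t=0.015: state=(3.685, 4.932, 6.675)
continuing one RK4 step at a time; state shown every 40 steps (Δt=0.2):
t=0.200: state=(7.427, 9.813, 10.384)
t=0.295: state=(9.151, 10.019, 15.270)
next step: t=0.300: state=(9.191, 9.920, 15.519) — z has crossed 15.46
linear interpolation between t=0.295 (15.27001) and t=0.300 (15.51880) → t≈0.299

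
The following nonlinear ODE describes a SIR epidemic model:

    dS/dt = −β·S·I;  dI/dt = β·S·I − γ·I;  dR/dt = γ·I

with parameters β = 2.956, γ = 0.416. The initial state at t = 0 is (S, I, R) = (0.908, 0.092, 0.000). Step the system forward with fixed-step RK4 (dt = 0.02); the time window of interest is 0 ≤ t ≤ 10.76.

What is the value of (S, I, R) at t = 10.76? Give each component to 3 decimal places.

(S, I, R) = (0.001, 0.018, 0.981)

t=0.000: state=(0.908, 0.092, 0.000)
step 1 (dt=0.02): k1=(-0.247, 0.209, 0.038), k2=(-0.252, 0.213, 0.039), k3=(-0.252, 0.213, 0.039), k4=(-0.257, 0.217, 0.040); state += dt/6·(k1+2k2+2k3+k4)
t=0.020: state=(0.903, 0.096, 0.001)
t=0.040: state=(0.898, 0.101, 0.002)
t=0.060: state=(0.892, 0.105, 0.002)
continuing one RK4 step at a time; state shown every 25 steps (Δt=0.5):
t=0.500: state=(0.714, 0.252, 0.034)
t=1.000: state=(0.416, 0.474, 0.110)
t=1.500: state=(0.186, 0.591, 0.223)
t=2.000: state=(0.078, 0.576, 0.346)
t=2.500: state=(0.035, 0.506, 0.459)
t=3.000: state=(0.017, 0.426, 0.556)
t=3.500: state=(0.010, 0.353, 0.637)
t=4.000: state=(0.006, 0.290, 0.704)
t=4.500: state=(0.004, 0.237, 0.758)
t=5.000: state=(0.003, 0.194, 0.803)
t=5.500: state=(0.002, 0.158, 0.840)
t=6.000: state=(0.002, 0.129, 0.869)
t=6.500: state=(0.002, 0.105, 0.894)
t=7.000: state=(0.001, 0.085, 0.913)
t=7.500: state=(0.001, 0.069, 0.929)
t=8.000: state=(0.001, 0.057, 0.942)
t=8.500: state=(0.001, 0.046, 0.953)
t=9.000: state=(0.001, 0.037, 0.962)
t=9.500: state=(0.001, 0.030, 0.969)
t=10.000: state=(0.001, 0.025, 0.974)
t=10.500: state=(0.001, 0.020, 0.979)
t=10.760: state=(0.001, 0.018, 0.981)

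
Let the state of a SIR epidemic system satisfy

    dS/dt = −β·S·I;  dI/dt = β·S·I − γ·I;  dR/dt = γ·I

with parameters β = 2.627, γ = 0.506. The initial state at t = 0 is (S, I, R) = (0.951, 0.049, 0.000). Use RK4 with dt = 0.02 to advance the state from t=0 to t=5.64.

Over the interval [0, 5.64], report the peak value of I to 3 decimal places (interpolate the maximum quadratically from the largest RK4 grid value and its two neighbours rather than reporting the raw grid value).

max I = 0.500

t=0.000: state=(0.951, 0.049, 0.000)
step 1 (dt=0.02): k1=(-0.122, 0.098, 0.025), k2=(-0.125, 0.099, 0.025), k3=(-0.125, 0.099, 0.025), k4=(-0.127, 0.101, 0.026); state += dt/6·(k1+2k2+2k3+k4)
t=0.020: state=(0.949, 0.051, 0.001)
t=0.040: state=(0.946, 0.053, 0.001)
t=0.060: state=(0.943, 0.055, 0.002)
continuing one RK4 step at a time; state shown every 10 steps (Δt=0.2):
t=0.200: state=(0.921, 0.072, 0.006)
t=0.400: state=(0.880, 0.105, 0.015)
t=0.600: state=(0.823, 0.149, 0.028)
t=0.800: state=(0.751, 0.203, 0.045)
t=1.000: state=(0.664, 0.267, 0.069)
t=1.200: state=(0.567, 0.333, 0.100)
t=1.400: state=(0.468, 0.395, 0.137)
t=1.600: state=(0.375, 0.446, 0.179)
t=1.800: state=(0.294, 0.480, 0.226)
t=2.000: state=(0.227, 0.497, 0.276)
t=2.200: state=(0.175, 0.499, 0.326)
t=2.400: state=(0.135, 0.489, 0.376)
t=2.600: state=(0.105, 0.470, 0.425)
t=2.800: state=(0.082, 0.446, 0.471)
t=3.000: state=(0.066, 0.419, 0.515)
t=3.200: state=(0.053, 0.391, 0.556)
t=3.400: state=(0.043, 0.362, 0.594)
t=3.600: state=(0.036, 0.334, 0.630)
t=3.800: state=(0.031, 0.307, 0.662)
t=4.000: state=(0.026, 0.282, 0.692)
t=4.200: state=(0.023, 0.258, 0.719)
t=4.400: state=(0.020, 0.236, 0.744)
t=4.600: state=(0.018, 0.215, 0.767)
t=4.800: state=(0.016, 0.196, 0.788)
t=5.000: state=(0.014, 0.179, 0.807)
t=5.200: state=(0.013, 0.163, 0.824)
t=5.400: state=(0.012, 0.148, 0.840)
t=5.600: state=(0.011, 0.135, 0.854)
t=5.640: state=(0.011, 0.132, 0.857)
largest grid value and its neighbours: I(2.100)=0.49970, I(2.120)=0.49981, I(2.140)=0.49978
parabola through these three points peaks at t≈2.126 with I≈0.49981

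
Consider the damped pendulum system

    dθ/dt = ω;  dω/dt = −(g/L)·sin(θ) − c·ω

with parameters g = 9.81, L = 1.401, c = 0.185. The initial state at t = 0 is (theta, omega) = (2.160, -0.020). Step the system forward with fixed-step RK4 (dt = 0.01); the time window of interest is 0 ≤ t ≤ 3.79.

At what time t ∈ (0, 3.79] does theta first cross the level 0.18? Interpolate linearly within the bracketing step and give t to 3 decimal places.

t = 0.813

t=0.000: state=(2.160, -0.020)
step 1 (dt=0.01): k1=(-0.020, -5.818), k2=(-0.049, -5.813), k3=(-0.049, -5.813), k4=(-0.078, -5.809); state += dt/6·(k1+2k2+2k3+k4)
t=0.010: state=(2.160, -0.078)
t=0.020: state=(2.158, -0.136)
t=0.030: state=(2.157, -0.194)
continuing one RK4 step at a time; state shown every 20 steps (Δt=0.2):
t=0.200: state=(2.040, -1.192)
t=0.400: state=(1.677, -2.452)
t=0.600: state=(1.059, -3.693)
t=0.800: state=(0.237, -4.375)
t=0.810: state=(0.193, -4.382)
next step: t=0.820: state=(0.149, -4.385) — theta has crossed 0.18
linear interpolation between t=0.810 (0.19290) and t=0.820 (0.14906) → t≈0.813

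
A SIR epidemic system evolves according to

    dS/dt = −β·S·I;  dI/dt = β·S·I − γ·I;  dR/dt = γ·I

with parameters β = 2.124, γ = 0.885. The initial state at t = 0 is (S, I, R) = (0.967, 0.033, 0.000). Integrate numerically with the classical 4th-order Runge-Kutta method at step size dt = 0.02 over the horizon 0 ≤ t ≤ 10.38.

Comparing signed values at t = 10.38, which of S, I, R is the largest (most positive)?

largest component: R

t=0.000: state=(0.967, 0.033, 0.000)
step 1 (dt=0.02): k1=(-0.068, 0.039, 0.029), k2=(-0.069, 0.039, 0.030), k3=(-0.069, 0.039, 0.030), k4=(-0.069, 0.039, 0.030); state += dt/6·(k1+2k2+2k3+k4)
t=0.020: state=(0.966, 0.034, 0.001)
t=0.040: state=(0.964, 0.035, 0.001)
t=0.060: state=(0.963, 0.035, 0.002)
continuing one RK4 step at a time; state shown every 25 steps (Δt=0.5):
t=0.500: state=(0.922, 0.058, 0.020)
t=1.000: state=(0.851, 0.096, 0.053)
t=1.500: state=(0.750, 0.144, 0.106)
t=2.000: state=(0.627, 0.193, 0.181)
t=2.500: state=(0.501, 0.225, 0.274)
t=3.000: state=(0.392, 0.232, 0.376)
t=3.500: state=(0.309, 0.216, 0.476)
t=4.000: state=(0.249, 0.186, 0.565)
t=4.500: state=(0.208, 0.152, 0.640)
t=5.000: state=(0.180, 0.120, 0.700)
t=5.500: state=(0.161, 0.092, 0.746)
t=6.000: state=(0.148, 0.070, 0.782)
t=6.500: state=(0.139, 0.052, 0.809)
t=7.000: state=(0.132, 0.039, 0.829)
t=7.500: state=(0.128, 0.029, 0.844)
t=8.000: state=(0.124, 0.021, 0.855)
t=8.500: state=(0.122, 0.015, 0.863)
t=9.000: state=(0.120, 0.011, 0.869)
t=9.500: state=(0.119, 0.008, 0.873)
t=10.000: state=(0.118, 0.006, 0.876)
t=10.380: state=(0.118, 0.005, 0.878)
compare at T: S=0.118, I=0.005, R=0.878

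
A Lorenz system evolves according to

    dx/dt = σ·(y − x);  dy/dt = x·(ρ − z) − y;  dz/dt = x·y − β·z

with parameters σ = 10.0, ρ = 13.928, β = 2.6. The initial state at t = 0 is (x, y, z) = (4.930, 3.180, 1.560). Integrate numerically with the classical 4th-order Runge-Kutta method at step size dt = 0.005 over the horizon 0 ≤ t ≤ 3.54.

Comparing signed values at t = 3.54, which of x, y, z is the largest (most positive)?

t=0.000: state=(4.930, 3.180, 1.560)
step 1 (dt=0.005): k1=(-17.500, 57.794, 11.621), k2=(-15.618, 56.967, 12.113), k3=(-15.685, 57.021, 12.115), k4=(-13.865, 56.245, 12.598); state += dt/6·(k1+2k2+2k3+k4)
t=0.005: state=(4.852, 3.465, 1.621)
t=0.010: state=(4.791, 3.743, 1.686)
t=0.015: state=(4.747, 4.014, 1.756)
continuing one RK4 step at a time; state shown every 40 steps (Δt=0.2):
t=0.200: state=(9.026, 12.481, 9.998)
t=0.400: state=(7.988, 3.460, 20.406)
t=0.600: state=(1.524, 0.185, 12.838)
t=0.800: state=(0.643, 0.702, 7.685)
t=1.000: state=(1.262, 1.859, 4.749)
t=1.200: state=(3.568, 5.494, 4.187)
t=1.400: state=(8.988, 11.564, 11.984)
t=1.600: state=(7.246, 3.589, 18.967)
t=1.800: state=(2.183, 1.160, 12.411)
t=2.000: state=(1.830, 2.247, 7.828)
t=2.200: state=(3.731, 5.316, 6.260)
t=2.400: state=(8.015, 10.109, 11.536)
t=2.600: state=(7.579, 5.062, 17.953)
t=2.800: state=(3.285, 2.196, 13.056)
t=3.000: state=(2.910, 3.428, 8.948)
t=3.200: state=(5.105, 6.753, 8.504)
t=3.400: state=(8.183, 8.809, 14.282)
t=3.540: state=(7.244, 5.516, 16.718)
compare at T: x=7.244, y=5.516, z=16.718

largest component: z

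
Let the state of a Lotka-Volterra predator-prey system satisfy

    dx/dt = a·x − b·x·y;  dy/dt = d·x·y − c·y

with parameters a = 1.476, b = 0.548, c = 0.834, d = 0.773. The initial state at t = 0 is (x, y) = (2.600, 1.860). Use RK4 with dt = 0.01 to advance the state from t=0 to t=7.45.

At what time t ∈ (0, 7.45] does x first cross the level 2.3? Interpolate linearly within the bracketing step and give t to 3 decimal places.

t=0.000: state=(2.600, 1.860)
step 1 (dt=0.01): k1=(1.187, 2.187), k2=(1.175, 2.208), k3=(1.174, 2.208), k4=(1.161, 2.230); state += dt/6·(k1+2k2+2k3+k4)
t=0.010: state=(2.612, 1.882)
t=0.020: state=(2.623, 1.905)
t=0.030: state=(2.634, 1.928)
continuing one RK4 step at a time; state shown every 25 steps (Δt=0.25):
t=0.250: state=(2.789, 2.552)
t=0.500: state=(2.667, 3.530)
t=0.700: state=(2.319, 4.403)
next step: t=0.710: state=(2.297, 4.445) — x has crossed 2.3
linear interpolation between t=0.700 (2.31917) and t=0.710 (2.29728) → t≈0.709

t = 0.709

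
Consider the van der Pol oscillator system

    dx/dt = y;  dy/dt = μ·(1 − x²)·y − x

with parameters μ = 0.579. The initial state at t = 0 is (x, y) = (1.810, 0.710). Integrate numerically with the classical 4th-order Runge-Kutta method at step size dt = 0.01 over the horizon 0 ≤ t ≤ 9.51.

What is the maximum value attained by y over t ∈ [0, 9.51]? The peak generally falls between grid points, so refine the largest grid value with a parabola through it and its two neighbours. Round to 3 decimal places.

t=0.000: state=(1.810, 0.710)
step 1 (dt=0.01): k1=(0.710, -2.746), k2=(0.696, -2.736), k3=(0.696, -2.736), k4=(0.683, -2.727); state += dt/6·(k1+2k2+2k3+k4)
t=0.010: state=(1.817, 0.683)
t=0.020: state=(1.824, 0.655)
t=0.030: state=(1.830, 0.629)
continuing one RK4 step at a time; state shown every 50 steps (Δt=0.5):
t=0.500: state=(1.877, -0.326)
t=1.000: state=(1.572, -0.849)
t=1.500: state=(1.041, -1.287)
t=2.000: state=(0.260, -1.862)
t=2.500: state=(-0.799, -2.247)
t=3.000: state=(-1.731, -1.229)
t=3.500: state=(-1.986, 0.090)
t=4.000: state=(-1.764, 0.717)
t=4.500: state=(-1.303, 1.127)
t=5.000: state=(-0.620, 1.632)
t=5.500: state=(0.350, 2.220)
t=6.000: state=(1.436, 1.831)
t=6.500: state=(1.976, 0.340)
t=7.000: state=(1.900, -0.524)
t=7.500: state=(1.521, -0.964)
t=8.000: state=(0.935, -1.405)
t=8.500: state=(0.087, -2.006)
t=9.000: state=(-1.016, -2.215)
t=9.500: state=(-1.850, -0.935)
t=9.510: state=(-1.859, -0.903)
largest grid value and its neighbours: y(5.640)=2.28346, y(5.650)=2.28383, y(5.660)=2.28356
parabola through these three points peaks at t≈5.651 with y≈2.28384

max y = 2.284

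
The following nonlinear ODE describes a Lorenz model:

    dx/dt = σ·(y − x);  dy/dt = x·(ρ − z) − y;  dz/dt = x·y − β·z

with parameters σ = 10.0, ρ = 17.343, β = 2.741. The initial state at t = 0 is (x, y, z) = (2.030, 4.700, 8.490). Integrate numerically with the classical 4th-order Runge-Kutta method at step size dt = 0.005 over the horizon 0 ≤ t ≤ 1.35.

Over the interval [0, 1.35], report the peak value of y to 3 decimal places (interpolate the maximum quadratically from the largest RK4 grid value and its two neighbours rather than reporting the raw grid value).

t=0.000: state=(2.030, 4.700, 8.490)
step 1 (dt=0.005): k1=(26.700, 13.272, -13.730), k2=(26.364, 13.901, -13.253), k3=(26.388, 13.890, -13.257), k4=(26.075, 14.514, -12.778); state += dt/6·(k1+2k2+2k3+k4)
t=0.005: state=(2.162, 4.769, 8.424)
t=0.010: state=(2.291, 4.845, 8.362)
t=0.015: state=(2.417, 4.927, 8.306)
continuing one RK4 step at a time; state shown every 10 steps (Δt=0.05):
t=0.050: state=(3.266, 5.658, 8.050)
t=0.100: state=(4.507, 7.138, 8.185)
t=0.150: state=(5.932, 9.011, 9.114)
t=0.200: state=(7.565, 10.964, 11.123)
t=0.250: state=(9.228, 12.334, 14.335)
t=0.300: state=(10.487, 12.216, 18.265)
t=0.350: state=(10.792, 10.190, 21.607)
t=0.400: state=(9.900, 7.062, 23.052)
t=0.450: state=(8.157, 4.258, 22.468)
t=0.500: state=(6.218, 2.535, 20.701)
t=0.550: state=(4.586, 1.798, 18.577)
t=0.600: state=(3.447, 1.666, 16.512)
t=0.650: state=(2.778, 1.848, 14.646)
t=0.700: state=(2.483, 2.205, 13.015)
t=0.750: state=(2.475, 2.703, 11.629)
t=0.800: state=(2.699, 3.362, 10.504)
t=0.850: state=(3.137, 4.231, 9.674)
t=0.900: state=(3.799, 5.362, 9.211)
t=0.950: state=(4.708, 6.787, 9.239)
t=1.000: state=(5.877, 8.463, 9.947)
t=1.050: state=(7.265, 10.176, 11.554)
t=1.100: state=(8.705, 11.441, 14.156)
t=1.150: state=(9.858, 11.580, 17.419)
t=1.200: state=(10.288, 10.192, 20.402)
t=1.250: state=(9.742, 7.719, 22.026)
t=1.300: state=(8.398, 5.222, 21.940)
t=1.350: state=(6.746, 3.477, 20.643)
largest grid value and its neighbours: y(0.265)=12.49241, y(0.270)=12.51084, y(0.275)=12.51079
parabola through these three points peaks at t≈0.272 with y≈12.51313

max y = 12.513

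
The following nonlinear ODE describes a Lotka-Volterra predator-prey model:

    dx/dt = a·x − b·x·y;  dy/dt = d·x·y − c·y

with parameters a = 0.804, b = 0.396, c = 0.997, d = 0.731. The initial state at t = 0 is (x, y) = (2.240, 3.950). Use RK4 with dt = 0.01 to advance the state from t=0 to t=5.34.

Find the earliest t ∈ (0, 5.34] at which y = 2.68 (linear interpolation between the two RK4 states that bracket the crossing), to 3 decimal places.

t = 1.869

t=0.000: state=(2.240, 3.950)
step 1 (dt=0.01): k1=(-1.703, 2.530), k2=(-1.708, 2.513), k3=(-1.707, 2.513), k4=(-1.712, 2.496); state += dt/6·(k1+2k2+2k3+k4)
t=0.010: state=(2.223, 3.975)
t=0.020: state=(2.206, 4.000)
t=0.030: state=(2.189, 4.024)
continuing one RK4 step at a time; state shown every 20 steps (Δt=0.2):
t=0.200: state=(1.890, 4.377)
t=0.400: state=(1.553, 4.610)
t=0.600: state=(1.263, 4.636)
t=0.800: state=(1.032, 4.488)
t=1.000: state=(0.858, 4.219)
t=1.200: state=(0.731, 3.880)
t=1.400: state=(0.641, 3.513)
t=1.600: state=(0.578, 3.145)
t=1.800: state=(0.537, 2.795)
t=1.860: state=(0.528, 2.695)
next step: t=1.870: state=(0.526, 2.678) — y has crossed 2.68
linear interpolation between t=1.860 (2.69461) and t=1.870 (2.67817) → t≈1.869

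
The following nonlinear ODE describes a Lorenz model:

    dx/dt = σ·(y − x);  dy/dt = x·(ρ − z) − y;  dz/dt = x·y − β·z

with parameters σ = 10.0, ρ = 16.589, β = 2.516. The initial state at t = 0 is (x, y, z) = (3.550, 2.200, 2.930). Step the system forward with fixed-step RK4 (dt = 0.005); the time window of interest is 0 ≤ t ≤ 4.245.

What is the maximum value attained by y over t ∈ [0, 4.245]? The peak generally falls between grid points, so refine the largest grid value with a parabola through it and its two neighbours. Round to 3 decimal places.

max y = 14.553

t=0.000: state=(3.550, 2.200, 2.930)
step 1 (dt=0.005): k1=(-13.500, 46.289, 0.438), k2=(-12.005, 45.709, 0.768), k3=(-12.057, 45.758, 0.769), k4=(-10.609, 45.224, 1.094); state += dt/6·(k1+2k2+2k3+k4)
t=0.005: state=(3.490, 2.429, 2.934)
t=0.010: state=(3.444, 2.653, 2.941)
t=0.015: state=(3.410, 2.872, 2.951)
continuing one RK4 step at a time; state shown every 40 steps (Δt=0.2):
t=0.200: state=(7.748, 12.108, 7.987)
t=0.400: state=(10.426, 5.739, 25.036)
t=0.600: state=(1.467, -0.681, 16.307)
t=0.800: state=(-0.243, -0.505, 9.834)
t=1.000: state=(-0.815, -1.261, 6.017)
t=1.200: state=(-2.698, -4.414, 4.386)
t=1.400: state=(-8.893, -13.008, 11.156)
t=1.600: state=(-8.798, -3.796, 23.832)
t=1.800: state=(-1.437, 0.059, 15.111)
t=2.000: state=(-0.443, -0.470, 9.154)
t=2.200: state=(-0.957, -1.486, 5.634)
t=2.400: state=(-3.229, -5.291, 4.475)
t=2.600: state=(-10.010, -13.724, 13.852)
t=2.800: state=(-7.347, -2.162, 22.849)
t=3.000: state=(-1.077, -0.010, 14.075)
t=3.200: state=(-0.459, -0.552, 8.533)
t=3.400: state=(-1.117, -1.758, 5.293)
t=3.600: state=(-3.850, -6.301, 4.716)
t=3.800: state=(-10.922, -13.713, 16.780)
t=4.000: state=(-5.949, -1.075, 21.599)
t=4.200: state=(-0.826, -0.083, 13.132)
t=4.245: state=(-0.581, -0.205, 11.730)
largest grid value and its neighbours: y(0.270)=14.54824, y(0.275)=14.54941, y(0.280)=14.51860
parabola through these three points peaks at t≈0.273 with y≈14.55284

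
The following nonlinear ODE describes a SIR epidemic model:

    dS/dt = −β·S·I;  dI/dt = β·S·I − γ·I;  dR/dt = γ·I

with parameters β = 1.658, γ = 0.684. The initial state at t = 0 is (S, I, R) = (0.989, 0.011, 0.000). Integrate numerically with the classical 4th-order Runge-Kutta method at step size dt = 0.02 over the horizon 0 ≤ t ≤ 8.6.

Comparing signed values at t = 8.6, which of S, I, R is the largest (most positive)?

t=0.000: state=(0.989, 0.011, 0.000)
step 1 (dt=0.02): k1=(-0.018, 0.011, 0.008), k2=(-0.018, 0.011, 0.008), k3=(-0.018, 0.011, 0.008), k4=(-0.018, 0.011, 0.008); state += dt/6·(k1+2k2+2k3+k4)
t=0.020: state=(0.989, 0.011, 0.000)
t=0.040: state=(0.988, 0.011, 0.000)
t=0.060: state=(0.988, 0.012, 0.000)
continuing one RK4 step at a time; state shown every 25 steps (Δt=0.5):
t=0.500: state=(0.978, 0.018, 0.005)
t=1.000: state=(0.959, 0.028, 0.013)
t=1.500: state=(0.932, 0.044, 0.025)
t=2.000: state=(0.891, 0.066, 0.043)
t=2.500: state=(0.833, 0.096, 0.071)
t=3.000: state=(0.759, 0.132, 0.109)
t=3.500: state=(0.669, 0.170, 0.161)
t=4.000: state=(0.573, 0.202, 0.225)
t=4.500: state=(0.481, 0.222, 0.298)
t=5.000: state=(0.399, 0.227, 0.375)
t=5.500: state=(0.331, 0.218, 0.451)
t=6.000: state=(0.279, 0.199, 0.522)
t=6.500: state=(0.239, 0.175, 0.586)
t=7.000: state=(0.209, 0.149, 0.642)
t=7.500: state=(0.186, 0.125, 0.689)
t=8.000: state=(0.170, 0.103, 0.728)
t=8.500: state=(0.157, 0.084, 0.759)
t=8.600: state=(0.155, 0.080, 0.765)
compare at T: S=0.155, I=0.080, R=0.765

largest component: R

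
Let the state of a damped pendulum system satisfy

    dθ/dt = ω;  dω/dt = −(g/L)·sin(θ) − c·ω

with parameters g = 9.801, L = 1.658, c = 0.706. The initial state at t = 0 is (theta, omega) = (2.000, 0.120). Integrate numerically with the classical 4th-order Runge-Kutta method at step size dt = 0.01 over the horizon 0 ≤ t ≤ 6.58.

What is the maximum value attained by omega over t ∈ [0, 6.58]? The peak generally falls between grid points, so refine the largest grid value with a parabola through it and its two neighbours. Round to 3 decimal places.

max omega = 1.992

t=0.000: state=(2.000, 0.120)
step 1 (dt=0.01): k1=(0.120, -5.460), k2=(0.093, -5.439), k3=(0.093, -5.440), k4=(0.066, -5.419); state += dt/6·(k1+2k2+2k3+k4)
t=0.010: state=(2.001, 0.066)
t=0.020: state=(2.001, 0.012)
t=0.030: state=(2.001, -0.042)
continuing one RK4 step at a time; state shown every 25 steps (Δt=0.25):
t=0.250: state=(1.868, -1.153)
t=0.500: state=(1.433, -2.304)
t=0.750: state=(0.743, -3.111)
t=1.000: state=(-0.048, -3.041)
t=1.250: state=(-0.696, -2.026)
t=1.500: state=(-1.031, -0.644)
t=1.750: state=(-1.027, 0.639)
t=2.000: state=(-0.739, 1.592)
t=2.250: state=(-0.278, 1.990)
t=2.500: state=(0.198, 1.704)
t=2.750: state=(0.532, 0.920)
t=3.000: state=(0.646, -0.005)
t=3.250: state=(0.543, -0.779)
t=3.500: state=(0.286, -1.203)
t=3.750: state=(-0.021, -1.180)
t=4.000: state=(-0.272, -0.776)
t=4.250: state=(-0.394, -0.190)
t=4.500: state=(-0.370, 0.360)
t=4.750: state=(-0.231, 0.709)
t=5.000: state=(-0.039, 0.774)
t=5.250: state=(0.134, 0.576)
t=5.500: state=(0.236, 0.222)
t=5.750: state=(0.244, -0.146)
t=6.000: state=(0.172, -0.407)
t=6.250: state=(0.055, -0.495)
t=6.500: state=(-0.061, -0.406)
t=6.580: state=(-0.091, -0.348)
largest grid value and its neighbours: omega(2.260)=1.99151, omega(2.270)=1.99194, omega(2.280)=1.99122
parabola through these three points peaks at t≈2.269 with omega≈1.99195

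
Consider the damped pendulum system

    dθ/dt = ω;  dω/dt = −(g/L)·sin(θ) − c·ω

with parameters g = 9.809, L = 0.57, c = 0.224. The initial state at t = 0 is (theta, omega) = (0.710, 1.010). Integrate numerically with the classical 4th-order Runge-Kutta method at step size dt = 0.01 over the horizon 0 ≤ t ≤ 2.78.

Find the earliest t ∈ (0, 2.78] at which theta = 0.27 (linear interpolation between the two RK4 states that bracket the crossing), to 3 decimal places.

t=0.000: state=(0.710, 1.010)
step 1 (dt=0.01): k1=(1.010, -11.443), k2=(0.953, -11.496), k3=(0.953, -11.493), k4=(0.895, -11.542); state += dt/6·(k1+2k2+2k3+k4)
t=0.010: state=(0.720, 0.895)
t=0.020: state=(0.728, 0.779)
t=0.030: state=(0.735, 0.663)
continuing one RK4 step at a time; state shown every 10 steps (Δt=0.1):
t=0.100: state=(0.753, -0.161)
t=0.200: state=(0.679, -1.286)
t=0.300: state=(0.502, -2.215)
t=0.390: state=(0.276, -2.756)
next step: t=0.400: state=(0.248, -2.794) — theta has crossed 0.27
linear interpolation between t=0.390 (0.27579) and t=0.400 (0.24804) → t≈0.392

t = 0.392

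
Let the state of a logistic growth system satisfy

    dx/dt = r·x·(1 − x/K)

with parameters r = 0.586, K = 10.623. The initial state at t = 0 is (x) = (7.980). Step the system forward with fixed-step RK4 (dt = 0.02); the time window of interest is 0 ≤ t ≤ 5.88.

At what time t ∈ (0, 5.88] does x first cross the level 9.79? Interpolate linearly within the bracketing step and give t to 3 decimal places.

t = 2.319

t=0.000: state=(7.980)
step 1 (dt=0.02): k1=(1.163), k2=(1.160), k3=(1.160), k4=(1.157); state += dt/6·(k1+2k2+2k3+k4)
t=0.020: state=(8.003)
t=0.040: state=(8.026)
t=0.060: state=(8.049)
continuing one RK4 step at a time; state shown every 10 steps (Δt=0.2):
t=0.200: state=(8.206)
t=0.400: state=(8.418)
t=0.600: state=(8.615)
t=0.800: state=(8.799)
t=1.000: state=(8.970)
t=1.200: state=(9.127)
t=1.400: state=(9.271)
t=1.600: state=(9.403)
t=1.800: state=(9.524)
t=2.000: state=(9.635)
t=2.200: state=(9.735)
t=2.300: state=(9.781)
next step: t=2.320: state=(9.790) — x has crossed 9.79
linear interpolation between t=2.300 (9.78132) and t=2.320 (9.79035) → t≈2.319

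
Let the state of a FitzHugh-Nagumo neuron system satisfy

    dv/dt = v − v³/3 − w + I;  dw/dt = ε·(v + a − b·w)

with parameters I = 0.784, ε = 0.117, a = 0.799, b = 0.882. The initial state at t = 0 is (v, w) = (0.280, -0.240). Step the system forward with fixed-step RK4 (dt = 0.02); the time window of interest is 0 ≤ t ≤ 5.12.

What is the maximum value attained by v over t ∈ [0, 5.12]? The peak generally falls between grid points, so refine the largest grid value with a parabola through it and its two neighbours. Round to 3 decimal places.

t=0.000: state=(0.280, -0.240)
step 1 (dt=0.02): k1=(1.297, 0.151), k2=(1.307, 0.152), k3=(1.307, 0.152), k4=(1.318, 0.154); state += dt/6·(k1+2k2+2k3+k4)
t=0.020: state=(0.306, -0.237)
t=0.040: state=(0.333, -0.234)
t=0.060: state=(0.360, -0.231)
continuing one RK4 step at a time; state shown every 10 steps (Δt=0.2):
t=0.200: state=(0.560, -0.207)
t=0.400: state=(0.871, -0.168)
t=0.600: state=(1.188, -0.122)
t=0.800: state=(1.471, -0.070)
t=1.000: state=(1.687, -0.013)
t=1.200: state=(1.827, 0.046)
t=1.400: state=(1.906, 0.107)
t=1.600: state=(1.943, 0.168)
t=1.800: state=(1.956, 0.228)
t=2.000: state=(1.953, 0.288)
t=2.200: state=(1.943, 0.345)
t=2.400: state=(1.929, 0.402)
t=2.600: state=(1.912, 0.456)
t=2.800: state=(1.893, 0.510)
t=3.000: state=(1.874, 0.561)
t=3.200: state=(1.854, 0.612)
t=3.400: state=(1.835, 0.660)
t=3.600: state=(1.815, 0.708)
t=3.800: state=(1.794, 0.753)
t=4.000: state=(1.774, 0.798)
t=4.200: state=(1.754, 0.841)
t=4.400: state=(1.734, 0.883)
t=4.600: state=(1.713, 0.923)
t=4.800: state=(1.693, 0.962)
t=5.000: state=(1.672, 1.000)
t=5.120: state=(1.660, 1.022)
largest grid value and its neighbours: v(1.840)=1.95602, v(1.860)=1.95606, v(1.880)=1.95598
parabola through these three points peaks at t≈1.857 with v≈1.95606

max v = 1.956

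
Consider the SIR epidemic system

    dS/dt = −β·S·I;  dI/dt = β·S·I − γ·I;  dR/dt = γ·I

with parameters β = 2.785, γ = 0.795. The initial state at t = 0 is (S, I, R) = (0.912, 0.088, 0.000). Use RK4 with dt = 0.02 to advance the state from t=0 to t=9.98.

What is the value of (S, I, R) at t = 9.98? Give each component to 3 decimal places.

(S, I, R) = (0.031, 0.002, 0.967)

t=0.000: state=(0.912, 0.088, 0.000)
step 1 (dt=0.02): k1=(-0.224, 0.154, 0.070), k2=(-0.227, 0.156, 0.071), k3=(-0.227, 0.156, 0.071), k4=(-0.230, 0.158, 0.072); state += dt/6·(k1+2k2+2k3+k4)
t=0.020: state=(0.907, 0.091, 0.001)
t=0.040: state=(0.903, 0.094, 0.003)
t=0.060: state=(0.898, 0.098, 0.004)
continuing one RK4 step at a time; state shown every 25 steps (Δt=0.5):
t=0.500: state=(0.755, 0.191, 0.054)
t=1.000: state=(0.530, 0.315, 0.155)
t=1.500: state=(0.323, 0.381, 0.296)
t=2.000: state=(0.191, 0.363, 0.446)
t=2.500: state=(0.120, 0.301, 0.579)
t=3.000: state=(0.083, 0.232, 0.685)
t=3.500: state=(0.063, 0.173, 0.765)
t=4.000: state=(0.051, 0.125, 0.824)
t=4.500: state=(0.044, 0.090, 0.866)
t=5.000: state=(0.039, 0.064, 0.896)
t=5.500: state=(0.037, 0.045, 0.918)
t=6.000: state=(0.035, 0.032, 0.933)
t=6.500: state=(0.033, 0.023, 0.944)
t=7.000: state=(0.033, 0.016, 0.952)
t=7.500: state=(0.032, 0.011, 0.957)
t=8.000: state=(0.032, 0.008, 0.961)
t=8.500: state=(0.031, 0.006, 0.963)
t=9.000: state=(0.031, 0.004, 0.965)
t=9.500: state=(0.031, 0.003, 0.966)
t=9.980: state=(0.031, 0.002, 0.967)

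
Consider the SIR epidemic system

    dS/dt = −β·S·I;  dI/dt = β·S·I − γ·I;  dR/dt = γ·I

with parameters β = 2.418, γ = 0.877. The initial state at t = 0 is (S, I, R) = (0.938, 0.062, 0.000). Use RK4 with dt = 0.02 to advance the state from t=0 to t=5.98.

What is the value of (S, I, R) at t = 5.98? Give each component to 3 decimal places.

(S, I, R) = (0.084, 0.040, 0.876)

t=0.000: state=(0.938, 0.062, 0.000)
step 1 (dt=0.02): k1=(-0.141, 0.086, 0.054), k2=(-0.142, 0.087, 0.055), k3=(-0.142, 0.087, 0.055), k4=(-0.144, 0.088, 0.056); state += dt/6·(k1+2k2+2k3+k4)
t=0.020: state=(0.935, 0.064, 0.001)
t=0.040: state=(0.932, 0.066, 0.002)
t=0.060: state=(0.929, 0.067, 0.003)
continuing one RK4 step at a time; state shown every 10 steps (Δt=0.2):
t=0.200: state=(0.906, 0.081, 0.013)
t=0.400: state=(0.866, 0.105, 0.029)
t=0.600: state=(0.818, 0.132, 0.049)
t=0.800: state=(0.762, 0.163, 0.075)
t=1.000: state=(0.699, 0.194, 0.107)
t=1.200: state=(0.632, 0.225, 0.143)
t=1.400: state=(0.563, 0.252, 0.185)
t=1.600: state=(0.496, 0.273, 0.231)
t=1.800: state=(0.433, 0.287, 0.281)
t=2.000: state=(0.376, 0.292, 0.332)
t=2.200: state=(0.327, 0.291, 0.383)
t=2.400: state=(0.284, 0.283, 0.433)
t=2.600: state=(0.249, 0.270, 0.482)
t=2.800: state=(0.219, 0.253, 0.528)
t=3.000: state=(0.195, 0.235, 0.570)
t=3.200: state=(0.175, 0.216, 0.610)
t=3.400: state=(0.158, 0.196, 0.646)
t=3.600: state=(0.144, 0.177, 0.679)
t=3.800: state=(0.133, 0.159, 0.708)
t=4.000: state=(0.124, 0.142, 0.734)
t=4.200: state=(0.116, 0.126, 0.758)
t=4.400: state=(0.110, 0.112, 0.779)
t=4.600: state=(0.104, 0.099, 0.797)
t=4.800: state=(0.100, 0.087, 0.813)
t=5.000: state=(0.096, 0.077, 0.828)
t=5.200: state=(0.092, 0.067, 0.840)
t=5.400: state=(0.090, 0.059, 0.851)
t=5.600: state=(0.087, 0.052, 0.861)
t=5.800: state=(0.085, 0.045, 0.870)
t=5.980: state=(0.084, 0.040, 0.876)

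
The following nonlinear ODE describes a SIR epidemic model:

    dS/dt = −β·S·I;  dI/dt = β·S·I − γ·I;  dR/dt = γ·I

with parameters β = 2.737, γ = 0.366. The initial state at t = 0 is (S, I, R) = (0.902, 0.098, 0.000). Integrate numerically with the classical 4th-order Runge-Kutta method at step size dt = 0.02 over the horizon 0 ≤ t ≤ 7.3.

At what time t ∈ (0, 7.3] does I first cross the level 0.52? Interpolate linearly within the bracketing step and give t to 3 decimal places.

t = 1.159

t=0.000: state=(0.902, 0.098, 0.000)
step 1 (dt=0.02): k1=(-0.242, 0.206, 0.036), k2=(-0.246, 0.210, 0.037), k3=(-0.246, 0.210, 0.037), k4=(-0.251, 0.214, 0.037); state += dt/6·(k1+2k2+2k3+k4)
t=0.020: state=(0.897, 0.102, 0.001)
t=0.040: state=(0.892, 0.107, 0.001)
t=0.060: state=(0.887, 0.111, 0.002)
continuing one RK4 step at a time; state shown every 25 steps (Δt=0.5):
t=0.500: state=(0.719, 0.251, 0.030)
t=1.000: state=(0.440, 0.464, 0.096)
t=1.140: state=(0.365, 0.514, 0.121)
next step: t=1.160: state=(0.355, 0.520, 0.125) — I has crossed 0.52
linear interpolation between t=1.140 (0.51401) and t=1.160 (0.52041) → t≈1.159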